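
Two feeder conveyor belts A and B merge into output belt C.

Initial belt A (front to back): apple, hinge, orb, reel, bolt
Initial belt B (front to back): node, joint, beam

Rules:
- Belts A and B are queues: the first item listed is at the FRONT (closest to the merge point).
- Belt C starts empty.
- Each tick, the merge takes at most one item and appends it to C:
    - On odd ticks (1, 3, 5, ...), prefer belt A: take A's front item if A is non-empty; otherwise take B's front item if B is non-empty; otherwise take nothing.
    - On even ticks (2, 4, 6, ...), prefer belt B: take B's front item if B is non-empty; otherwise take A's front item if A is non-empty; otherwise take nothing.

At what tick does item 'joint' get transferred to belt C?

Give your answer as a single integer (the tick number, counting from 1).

Answer: 4

Derivation:
Tick 1: prefer A, take apple from A; A=[hinge,orb,reel,bolt] B=[node,joint,beam] C=[apple]
Tick 2: prefer B, take node from B; A=[hinge,orb,reel,bolt] B=[joint,beam] C=[apple,node]
Tick 3: prefer A, take hinge from A; A=[orb,reel,bolt] B=[joint,beam] C=[apple,node,hinge]
Tick 4: prefer B, take joint from B; A=[orb,reel,bolt] B=[beam] C=[apple,node,hinge,joint]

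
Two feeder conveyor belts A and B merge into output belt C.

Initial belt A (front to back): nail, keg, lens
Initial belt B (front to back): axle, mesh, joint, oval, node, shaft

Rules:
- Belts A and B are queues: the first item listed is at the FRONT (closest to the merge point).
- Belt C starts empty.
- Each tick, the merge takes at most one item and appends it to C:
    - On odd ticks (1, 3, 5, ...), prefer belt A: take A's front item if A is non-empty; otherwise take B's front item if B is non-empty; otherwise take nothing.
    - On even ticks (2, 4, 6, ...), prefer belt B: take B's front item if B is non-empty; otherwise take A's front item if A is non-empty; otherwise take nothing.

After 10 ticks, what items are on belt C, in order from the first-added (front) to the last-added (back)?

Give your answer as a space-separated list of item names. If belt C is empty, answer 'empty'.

Answer: nail axle keg mesh lens joint oval node shaft

Derivation:
Tick 1: prefer A, take nail from A; A=[keg,lens] B=[axle,mesh,joint,oval,node,shaft] C=[nail]
Tick 2: prefer B, take axle from B; A=[keg,lens] B=[mesh,joint,oval,node,shaft] C=[nail,axle]
Tick 3: prefer A, take keg from A; A=[lens] B=[mesh,joint,oval,node,shaft] C=[nail,axle,keg]
Tick 4: prefer B, take mesh from B; A=[lens] B=[joint,oval,node,shaft] C=[nail,axle,keg,mesh]
Tick 5: prefer A, take lens from A; A=[-] B=[joint,oval,node,shaft] C=[nail,axle,keg,mesh,lens]
Tick 6: prefer B, take joint from B; A=[-] B=[oval,node,shaft] C=[nail,axle,keg,mesh,lens,joint]
Tick 7: prefer A, take oval from B; A=[-] B=[node,shaft] C=[nail,axle,keg,mesh,lens,joint,oval]
Tick 8: prefer B, take node from B; A=[-] B=[shaft] C=[nail,axle,keg,mesh,lens,joint,oval,node]
Tick 9: prefer A, take shaft from B; A=[-] B=[-] C=[nail,axle,keg,mesh,lens,joint,oval,node,shaft]
Tick 10: prefer B, both empty, nothing taken; A=[-] B=[-] C=[nail,axle,keg,mesh,lens,joint,oval,node,shaft]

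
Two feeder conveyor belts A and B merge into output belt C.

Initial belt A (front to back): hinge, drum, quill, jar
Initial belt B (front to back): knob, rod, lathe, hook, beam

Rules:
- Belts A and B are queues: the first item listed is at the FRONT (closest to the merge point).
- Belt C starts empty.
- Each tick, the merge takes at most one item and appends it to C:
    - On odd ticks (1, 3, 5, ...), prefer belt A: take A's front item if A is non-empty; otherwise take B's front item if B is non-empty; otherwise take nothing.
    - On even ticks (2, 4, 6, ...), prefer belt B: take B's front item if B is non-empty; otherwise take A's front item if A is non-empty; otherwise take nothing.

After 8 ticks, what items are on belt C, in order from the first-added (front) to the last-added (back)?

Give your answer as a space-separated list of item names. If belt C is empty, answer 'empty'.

Answer: hinge knob drum rod quill lathe jar hook

Derivation:
Tick 1: prefer A, take hinge from A; A=[drum,quill,jar] B=[knob,rod,lathe,hook,beam] C=[hinge]
Tick 2: prefer B, take knob from B; A=[drum,quill,jar] B=[rod,lathe,hook,beam] C=[hinge,knob]
Tick 3: prefer A, take drum from A; A=[quill,jar] B=[rod,lathe,hook,beam] C=[hinge,knob,drum]
Tick 4: prefer B, take rod from B; A=[quill,jar] B=[lathe,hook,beam] C=[hinge,knob,drum,rod]
Tick 5: prefer A, take quill from A; A=[jar] B=[lathe,hook,beam] C=[hinge,knob,drum,rod,quill]
Tick 6: prefer B, take lathe from B; A=[jar] B=[hook,beam] C=[hinge,knob,drum,rod,quill,lathe]
Tick 7: prefer A, take jar from A; A=[-] B=[hook,beam] C=[hinge,knob,drum,rod,quill,lathe,jar]
Tick 8: prefer B, take hook from B; A=[-] B=[beam] C=[hinge,knob,drum,rod,quill,lathe,jar,hook]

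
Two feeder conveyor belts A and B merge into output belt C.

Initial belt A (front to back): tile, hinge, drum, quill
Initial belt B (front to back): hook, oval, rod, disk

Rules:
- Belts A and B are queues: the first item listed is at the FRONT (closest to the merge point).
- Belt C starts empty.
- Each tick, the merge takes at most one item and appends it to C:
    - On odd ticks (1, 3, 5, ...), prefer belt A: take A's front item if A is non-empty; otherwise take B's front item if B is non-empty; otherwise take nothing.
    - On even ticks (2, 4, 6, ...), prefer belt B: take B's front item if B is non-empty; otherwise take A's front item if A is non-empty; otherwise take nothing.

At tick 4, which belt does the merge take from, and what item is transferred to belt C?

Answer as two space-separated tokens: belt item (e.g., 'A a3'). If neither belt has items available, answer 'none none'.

Answer: B oval

Derivation:
Tick 1: prefer A, take tile from A; A=[hinge,drum,quill] B=[hook,oval,rod,disk] C=[tile]
Tick 2: prefer B, take hook from B; A=[hinge,drum,quill] B=[oval,rod,disk] C=[tile,hook]
Tick 3: prefer A, take hinge from A; A=[drum,quill] B=[oval,rod,disk] C=[tile,hook,hinge]
Tick 4: prefer B, take oval from B; A=[drum,quill] B=[rod,disk] C=[tile,hook,hinge,oval]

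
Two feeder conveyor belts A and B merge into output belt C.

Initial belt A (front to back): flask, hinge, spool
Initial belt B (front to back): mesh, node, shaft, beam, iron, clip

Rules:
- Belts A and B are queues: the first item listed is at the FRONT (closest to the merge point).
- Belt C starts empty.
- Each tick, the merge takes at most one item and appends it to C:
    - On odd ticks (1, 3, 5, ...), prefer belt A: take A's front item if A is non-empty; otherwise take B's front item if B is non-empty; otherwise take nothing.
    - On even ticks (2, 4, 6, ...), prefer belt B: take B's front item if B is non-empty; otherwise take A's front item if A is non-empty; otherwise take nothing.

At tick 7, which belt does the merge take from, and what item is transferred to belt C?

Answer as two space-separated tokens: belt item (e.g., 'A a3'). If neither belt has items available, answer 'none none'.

Tick 1: prefer A, take flask from A; A=[hinge,spool] B=[mesh,node,shaft,beam,iron,clip] C=[flask]
Tick 2: prefer B, take mesh from B; A=[hinge,spool] B=[node,shaft,beam,iron,clip] C=[flask,mesh]
Tick 3: prefer A, take hinge from A; A=[spool] B=[node,shaft,beam,iron,clip] C=[flask,mesh,hinge]
Tick 4: prefer B, take node from B; A=[spool] B=[shaft,beam,iron,clip] C=[flask,mesh,hinge,node]
Tick 5: prefer A, take spool from A; A=[-] B=[shaft,beam,iron,clip] C=[flask,mesh,hinge,node,spool]
Tick 6: prefer B, take shaft from B; A=[-] B=[beam,iron,clip] C=[flask,mesh,hinge,node,spool,shaft]
Tick 7: prefer A, take beam from B; A=[-] B=[iron,clip] C=[flask,mesh,hinge,node,spool,shaft,beam]

Answer: B beam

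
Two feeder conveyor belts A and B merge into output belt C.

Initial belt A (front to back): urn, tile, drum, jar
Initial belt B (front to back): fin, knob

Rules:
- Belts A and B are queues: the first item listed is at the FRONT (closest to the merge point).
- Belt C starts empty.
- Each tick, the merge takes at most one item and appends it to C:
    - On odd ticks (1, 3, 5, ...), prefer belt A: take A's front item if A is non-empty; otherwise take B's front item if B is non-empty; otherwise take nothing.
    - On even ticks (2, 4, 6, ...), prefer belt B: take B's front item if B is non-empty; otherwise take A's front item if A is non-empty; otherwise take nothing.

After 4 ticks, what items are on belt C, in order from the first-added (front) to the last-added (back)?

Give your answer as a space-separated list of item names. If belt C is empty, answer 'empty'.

Answer: urn fin tile knob

Derivation:
Tick 1: prefer A, take urn from A; A=[tile,drum,jar] B=[fin,knob] C=[urn]
Tick 2: prefer B, take fin from B; A=[tile,drum,jar] B=[knob] C=[urn,fin]
Tick 3: prefer A, take tile from A; A=[drum,jar] B=[knob] C=[urn,fin,tile]
Tick 4: prefer B, take knob from B; A=[drum,jar] B=[-] C=[urn,fin,tile,knob]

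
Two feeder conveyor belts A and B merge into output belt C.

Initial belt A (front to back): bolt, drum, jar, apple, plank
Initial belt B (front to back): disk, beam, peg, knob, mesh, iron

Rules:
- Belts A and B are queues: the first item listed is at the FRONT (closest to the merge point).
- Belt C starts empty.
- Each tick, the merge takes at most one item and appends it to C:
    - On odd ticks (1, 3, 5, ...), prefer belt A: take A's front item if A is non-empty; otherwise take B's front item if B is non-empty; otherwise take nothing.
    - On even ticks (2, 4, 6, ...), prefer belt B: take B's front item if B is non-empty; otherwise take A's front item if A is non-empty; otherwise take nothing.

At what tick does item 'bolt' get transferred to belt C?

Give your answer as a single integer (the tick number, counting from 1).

Answer: 1

Derivation:
Tick 1: prefer A, take bolt from A; A=[drum,jar,apple,plank] B=[disk,beam,peg,knob,mesh,iron] C=[bolt]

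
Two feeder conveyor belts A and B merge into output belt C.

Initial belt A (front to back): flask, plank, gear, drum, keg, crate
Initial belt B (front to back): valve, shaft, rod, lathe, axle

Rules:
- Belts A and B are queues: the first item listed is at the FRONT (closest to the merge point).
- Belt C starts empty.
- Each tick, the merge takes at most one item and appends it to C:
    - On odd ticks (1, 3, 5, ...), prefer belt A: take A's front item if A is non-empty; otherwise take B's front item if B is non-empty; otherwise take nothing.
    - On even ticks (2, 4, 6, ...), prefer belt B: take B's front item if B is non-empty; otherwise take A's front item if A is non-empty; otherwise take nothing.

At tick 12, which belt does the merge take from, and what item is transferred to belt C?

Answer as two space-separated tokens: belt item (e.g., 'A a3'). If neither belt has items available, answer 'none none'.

Tick 1: prefer A, take flask from A; A=[plank,gear,drum,keg,crate] B=[valve,shaft,rod,lathe,axle] C=[flask]
Tick 2: prefer B, take valve from B; A=[plank,gear,drum,keg,crate] B=[shaft,rod,lathe,axle] C=[flask,valve]
Tick 3: prefer A, take plank from A; A=[gear,drum,keg,crate] B=[shaft,rod,lathe,axle] C=[flask,valve,plank]
Tick 4: prefer B, take shaft from B; A=[gear,drum,keg,crate] B=[rod,lathe,axle] C=[flask,valve,plank,shaft]
Tick 5: prefer A, take gear from A; A=[drum,keg,crate] B=[rod,lathe,axle] C=[flask,valve,plank,shaft,gear]
Tick 6: prefer B, take rod from B; A=[drum,keg,crate] B=[lathe,axle] C=[flask,valve,plank,shaft,gear,rod]
Tick 7: prefer A, take drum from A; A=[keg,crate] B=[lathe,axle] C=[flask,valve,plank,shaft,gear,rod,drum]
Tick 8: prefer B, take lathe from B; A=[keg,crate] B=[axle] C=[flask,valve,plank,shaft,gear,rod,drum,lathe]
Tick 9: prefer A, take keg from A; A=[crate] B=[axle] C=[flask,valve,plank,shaft,gear,rod,drum,lathe,keg]
Tick 10: prefer B, take axle from B; A=[crate] B=[-] C=[flask,valve,plank,shaft,gear,rod,drum,lathe,keg,axle]
Tick 11: prefer A, take crate from A; A=[-] B=[-] C=[flask,valve,plank,shaft,gear,rod,drum,lathe,keg,axle,crate]
Tick 12: prefer B, both empty, nothing taken; A=[-] B=[-] C=[flask,valve,plank,shaft,gear,rod,drum,lathe,keg,axle,crate]

Answer: none none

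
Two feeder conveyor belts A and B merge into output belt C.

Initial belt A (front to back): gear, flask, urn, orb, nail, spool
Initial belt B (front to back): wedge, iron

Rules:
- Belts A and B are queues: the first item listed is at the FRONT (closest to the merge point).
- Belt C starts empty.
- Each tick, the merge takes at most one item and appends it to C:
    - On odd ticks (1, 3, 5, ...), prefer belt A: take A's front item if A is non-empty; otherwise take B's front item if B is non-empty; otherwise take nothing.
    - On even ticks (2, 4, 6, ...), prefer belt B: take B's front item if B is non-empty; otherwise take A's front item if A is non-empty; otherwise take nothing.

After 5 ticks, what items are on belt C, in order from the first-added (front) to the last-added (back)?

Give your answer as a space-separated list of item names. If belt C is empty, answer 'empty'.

Answer: gear wedge flask iron urn

Derivation:
Tick 1: prefer A, take gear from A; A=[flask,urn,orb,nail,spool] B=[wedge,iron] C=[gear]
Tick 2: prefer B, take wedge from B; A=[flask,urn,orb,nail,spool] B=[iron] C=[gear,wedge]
Tick 3: prefer A, take flask from A; A=[urn,orb,nail,spool] B=[iron] C=[gear,wedge,flask]
Tick 4: prefer B, take iron from B; A=[urn,orb,nail,spool] B=[-] C=[gear,wedge,flask,iron]
Tick 5: prefer A, take urn from A; A=[orb,nail,spool] B=[-] C=[gear,wedge,flask,iron,urn]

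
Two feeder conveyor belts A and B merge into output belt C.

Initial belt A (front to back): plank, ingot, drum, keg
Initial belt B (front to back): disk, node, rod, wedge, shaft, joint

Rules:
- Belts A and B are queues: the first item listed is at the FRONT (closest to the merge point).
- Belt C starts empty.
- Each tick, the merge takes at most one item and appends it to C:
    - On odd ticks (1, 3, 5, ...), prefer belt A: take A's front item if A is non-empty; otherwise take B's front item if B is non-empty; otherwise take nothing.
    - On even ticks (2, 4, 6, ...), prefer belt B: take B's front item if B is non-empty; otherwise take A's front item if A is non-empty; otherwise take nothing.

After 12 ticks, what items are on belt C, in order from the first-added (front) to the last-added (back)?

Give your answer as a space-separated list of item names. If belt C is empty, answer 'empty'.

Tick 1: prefer A, take plank from A; A=[ingot,drum,keg] B=[disk,node,rod,wedge,shaft,joint] C=[plank]
Tick 2: prefer B, take disk from B; A=[ingot,drum,keg] B=[node,rod,wedge,shaft,joint] C=[plank,disk]
Tick 3: prefer A, take ingot from A; A=[drum,keg] B=[node,rod,wedge,shaft,joint] C=[plank,disk,ingot]
Tick 4: prefer B, take node from B; A=[drum,keg] B=[rod,wedge,shaft,joint] C=[plank,disk,ingot,node]
Tick 5: prefer A, take drum from A; A=[keg] B=[rod,wedge,shaft,joint] C=[plank,disk,ingot,node,drum]
Tick 6: prefer B, take rod from B; A=[keg] B=[wedge,shaft,joint] C=[plank,disk,ingot,node,drum,rod]
Tick 7: prefer A, take keg from A; A=[-] B=[wedge,shaft,joint] C=[plank,disk,ingot,node,drum,rod,keg]
Tick 8: prefer B, take wedge from B; A=[-] B=[shaft,joint] C=[plank,disk,ingot,node,drum,rod,keg,wedge]
Tick 9: prefer A, take shaft from B; A=[-] B=[joint] C=[plank,disk,ingot,node,drum,rod,keg,wedge,shaft]
Tick 10: prefer B, take joint from B; A=[-] B=[-] C=[plank,disk,ingot,node,drum,rod,keg,wedge,shaft,joint]
Tick 11: prefer A, both empty, nothing taken; A=[-] B=[-] C=[plank,disk,ingot,node,drum,rod,keg,wedge,shaft,joint]
Tick 12: prefer B, both empty, nothing taken; A=[-] B=[-] C=[plank,disk,ingot,node,drum,rod,keg,wedge,shaft,joint]

Answer: plank disk ingot node drum rod keg wedge shaft joint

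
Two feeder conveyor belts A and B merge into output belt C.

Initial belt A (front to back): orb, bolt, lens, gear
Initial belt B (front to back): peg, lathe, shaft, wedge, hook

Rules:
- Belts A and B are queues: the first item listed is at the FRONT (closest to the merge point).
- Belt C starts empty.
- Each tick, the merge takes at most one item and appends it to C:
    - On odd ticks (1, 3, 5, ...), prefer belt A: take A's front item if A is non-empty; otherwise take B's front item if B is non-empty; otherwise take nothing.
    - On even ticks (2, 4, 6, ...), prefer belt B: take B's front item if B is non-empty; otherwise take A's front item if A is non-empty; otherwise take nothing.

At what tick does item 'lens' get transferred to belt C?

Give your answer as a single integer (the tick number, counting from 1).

Tick 1: prefer A, take orb from A; A=[bolt,lens,gear] B=[peg,lathe,shaft,wedge,hook] C=[orb]
Tick 2: prefer B, take peg from B; A=[bolt,lens,gear] B=[lathe,shaft,wedge,hook] C=[orb,peg]
Tick 3: prefer A, take bolt from A; A=[lens,gear] B=[lathe,shaft,wedge,hook] C=[orb,peg,bolt]
Tick 4: prefer B, take lathe from B; A=[lens,gear] B=[shaft,wedge,hook] C=[orb,peg,bolt,lathe]
Tick 5: prefer A, take lens from A; A=[gear] B=[shaft,wedge,hook] C=[orb,peg,bolt,lathe,lens]

Answer: 5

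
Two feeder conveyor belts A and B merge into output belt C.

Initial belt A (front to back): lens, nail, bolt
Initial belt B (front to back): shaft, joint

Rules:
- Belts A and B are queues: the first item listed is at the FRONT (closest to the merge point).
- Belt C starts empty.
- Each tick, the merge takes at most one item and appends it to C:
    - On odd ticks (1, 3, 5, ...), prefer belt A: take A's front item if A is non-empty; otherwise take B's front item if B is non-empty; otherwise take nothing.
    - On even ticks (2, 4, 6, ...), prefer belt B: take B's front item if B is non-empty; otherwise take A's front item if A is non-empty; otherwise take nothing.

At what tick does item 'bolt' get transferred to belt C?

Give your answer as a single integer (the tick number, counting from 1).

Answer: 5

Derivation:
Tick 1: prefer A, take lens from A; A=[nail,bolt] B=[shaft,joint] C=[lens]
Tick 2: prefer B, take shaft from B; A=[nail,bolt] B=[joint] C=[lens,shaft]
Tick 3: prefer A, take nail from A; A=[bolt] B=[joint] C=[lens,shaft,nail]
Tick 4: prefer B, take joint from B; A=[bolt] B=[-] C=[lens,shaft,nail,joint]
Tick 5: prefer A, take bolt from A; A=[-] B=[-] C=[lens,shaft,nail,joint,bolt]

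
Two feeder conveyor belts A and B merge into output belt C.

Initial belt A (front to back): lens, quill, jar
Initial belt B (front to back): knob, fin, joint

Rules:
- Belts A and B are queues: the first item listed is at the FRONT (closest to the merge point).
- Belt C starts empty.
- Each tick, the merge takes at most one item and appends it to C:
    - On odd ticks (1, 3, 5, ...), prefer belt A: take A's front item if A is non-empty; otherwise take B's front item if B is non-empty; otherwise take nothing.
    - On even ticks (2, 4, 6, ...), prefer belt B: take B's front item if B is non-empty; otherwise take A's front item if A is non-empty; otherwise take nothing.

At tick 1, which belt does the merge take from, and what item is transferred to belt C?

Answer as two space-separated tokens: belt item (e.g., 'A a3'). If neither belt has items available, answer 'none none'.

Answer: A lens

Derivation:
Tick 1: prefer A, take lens from A; A=[quill,jar] B=[knob,fin,joint] C=[lens]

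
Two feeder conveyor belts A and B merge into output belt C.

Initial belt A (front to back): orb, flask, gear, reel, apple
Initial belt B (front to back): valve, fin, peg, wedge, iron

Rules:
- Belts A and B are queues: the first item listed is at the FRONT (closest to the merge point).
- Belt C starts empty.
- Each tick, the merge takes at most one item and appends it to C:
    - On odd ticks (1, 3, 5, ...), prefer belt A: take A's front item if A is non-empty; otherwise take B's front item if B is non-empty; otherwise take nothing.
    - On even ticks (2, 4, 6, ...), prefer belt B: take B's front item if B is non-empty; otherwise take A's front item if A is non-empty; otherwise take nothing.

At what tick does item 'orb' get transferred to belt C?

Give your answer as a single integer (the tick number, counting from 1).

Answer: 1

Derivation:
Tick 1: prefer A, take orb from A; A=[flask,gear,reel,apple] B=[valve,fin,peg,wedge,iron] C=[orb]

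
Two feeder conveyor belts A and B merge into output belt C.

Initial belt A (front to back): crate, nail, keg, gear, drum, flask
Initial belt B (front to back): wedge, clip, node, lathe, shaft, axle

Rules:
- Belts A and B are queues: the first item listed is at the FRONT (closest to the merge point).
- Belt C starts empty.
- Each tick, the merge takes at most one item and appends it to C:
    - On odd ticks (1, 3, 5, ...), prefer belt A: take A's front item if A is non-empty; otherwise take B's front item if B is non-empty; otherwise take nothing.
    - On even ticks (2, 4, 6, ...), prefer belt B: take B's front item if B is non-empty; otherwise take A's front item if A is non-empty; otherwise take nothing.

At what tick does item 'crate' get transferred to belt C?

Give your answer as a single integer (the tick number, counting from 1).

Tick 1: prefer A, take crate from A; A=[nail,keg,gear,drum,flask] B=[wedge,clip,node,lathe,shaft,axle] C=[crate]

Answer: 1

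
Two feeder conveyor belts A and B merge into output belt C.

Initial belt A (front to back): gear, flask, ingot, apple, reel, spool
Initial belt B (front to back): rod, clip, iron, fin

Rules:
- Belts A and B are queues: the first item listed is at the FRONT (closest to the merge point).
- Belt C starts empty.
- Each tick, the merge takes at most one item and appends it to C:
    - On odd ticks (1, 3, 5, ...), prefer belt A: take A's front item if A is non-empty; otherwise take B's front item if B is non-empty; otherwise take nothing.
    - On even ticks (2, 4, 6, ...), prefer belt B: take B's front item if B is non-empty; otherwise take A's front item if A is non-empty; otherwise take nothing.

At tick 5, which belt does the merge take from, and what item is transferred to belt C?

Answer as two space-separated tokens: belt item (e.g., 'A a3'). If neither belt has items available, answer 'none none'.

Tick 1: prefer A, take gear from A; A=[flask,ingot,apple,reel,spool] B=[rod,clip,iron,fin] C=[gear]
Tick 2: prefer B, take rod from B; A=[flask,ingot,apple,reel,spool] B=[clip,iron,fin] C=[gear,rod]
Tick 3: prefer A, take flask from A; A=[ingot,apple,reel,spool] B=[clip,iron,fin] C=[gear,rod,flask]
Tick 4: prefer B, take clip from B; A=[ingot,apple,reel,spool] B=[iron,fin] C=[gear,rod,flask,clip]
Tick 5: prefer A, take ingot from A; A=[apple,reel,spool] B=[iron,fin] C=[gear,rod,flask,clip,ingot]

Answer: A ingot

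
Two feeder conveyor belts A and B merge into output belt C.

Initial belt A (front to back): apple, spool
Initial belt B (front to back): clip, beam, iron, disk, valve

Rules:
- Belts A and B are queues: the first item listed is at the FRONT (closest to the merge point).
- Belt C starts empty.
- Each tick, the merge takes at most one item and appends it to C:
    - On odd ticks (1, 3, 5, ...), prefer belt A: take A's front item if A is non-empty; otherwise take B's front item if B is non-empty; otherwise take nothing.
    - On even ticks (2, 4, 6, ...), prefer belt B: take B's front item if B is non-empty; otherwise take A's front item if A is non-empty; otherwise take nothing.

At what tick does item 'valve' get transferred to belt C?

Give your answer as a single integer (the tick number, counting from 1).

Answer: 7

Derivation:
Tick 1: prefer A, take apple from A; A=[spool] B=[clip,beam,iron,disk,valve] C=[apple]
Tick 2: prefer B, take clip from B; A=[spool] B=[beam,iron,disk,valve] C=[apple,clip]
Tick 3: prefer A, take spool from A; A=[-] B=[beam,iron,disk,valve] C=[apple,clip,spool]
Tick 4: prefer B, take beam from B; A=[-] B=[iron,disk,valve] C=[apple,clip,spool,beam]
Tick 5: prefer A, take iron from B; A=[-] B=[disk,valve] C=[apple,clip,spool,beam,iron]
Tick 6: prefer B, take disk from B; A=[-] B=[valve] C=[apple,clip,spool,beam,iron,disk]
Tick 7: prefer A, take valve from B; A=[-] B=[-] C=[apple,clip,spool,beam,iron,disk,valve]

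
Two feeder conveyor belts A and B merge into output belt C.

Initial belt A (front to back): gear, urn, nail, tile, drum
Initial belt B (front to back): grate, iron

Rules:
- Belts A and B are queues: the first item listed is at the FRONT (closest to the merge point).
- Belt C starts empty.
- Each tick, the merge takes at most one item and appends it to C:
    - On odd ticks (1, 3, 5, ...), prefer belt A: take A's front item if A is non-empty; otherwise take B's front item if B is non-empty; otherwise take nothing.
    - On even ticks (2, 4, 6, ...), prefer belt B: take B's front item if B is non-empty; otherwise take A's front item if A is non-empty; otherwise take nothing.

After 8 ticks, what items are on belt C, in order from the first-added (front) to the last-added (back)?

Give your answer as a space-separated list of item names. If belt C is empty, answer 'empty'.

Tick 1: prefer A, take gear from A; A=[urn,nail,tile,drum] B=[grate,iron] C=[gear]
Tick 2: prefer B, take grate from B; A=[urn,nail,tile,drum] B=[iron] C=[gear,grate]
Tick 3: prefer A, take urn from A; A=[nail,tile,drum] B=[iron] C=[gear,grate,urn]
Tick 4: prefer B, take iron from B; A=[nail,tile,drum] B=[-] C=[gear,grate,urn,iron]
Tick 5: prefer A, take nail from A; A=[tile,drum] B=[-] C=[gear,grate,urn,iron,nail]
Tick 6: prefer B, take tile from A; A=[drum] B=[-] C=[gear,grate,urn,iron,nail,tile]
Tick 7: prefer A, take drum from A; A=[-] B=[-] C=[gear,grate,urn,iron,nail,tile,drum]
Tick 8: prefer B, both empty, nothing taken; A=[-] B=[-] C=[gear,grate,urn,iron,nail,tile,drum]

Answer: gear grate urn iron nail tile drum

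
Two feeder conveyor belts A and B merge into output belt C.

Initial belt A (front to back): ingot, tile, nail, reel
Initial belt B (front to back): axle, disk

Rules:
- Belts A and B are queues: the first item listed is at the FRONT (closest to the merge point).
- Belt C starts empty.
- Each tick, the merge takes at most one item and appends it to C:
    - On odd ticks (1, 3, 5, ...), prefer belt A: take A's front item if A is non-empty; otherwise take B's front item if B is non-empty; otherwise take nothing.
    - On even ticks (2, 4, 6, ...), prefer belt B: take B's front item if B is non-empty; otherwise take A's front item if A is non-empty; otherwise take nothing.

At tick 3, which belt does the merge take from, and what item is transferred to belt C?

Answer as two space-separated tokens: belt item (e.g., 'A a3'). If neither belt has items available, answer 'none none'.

Tick 1: prefer A, take ingot from A; A=[tile,nail,reel] B=[axle,disk] C=[ingot]
Tick 2: prefer B, take axle from B; A=[tile,nail,reel] B=[disk] C=[ingot,axle]
Tick 3: prefer A, take tile from A; A=[nail,reel] B=[disk] C=[ingot,axle,tile]

Answer: A tile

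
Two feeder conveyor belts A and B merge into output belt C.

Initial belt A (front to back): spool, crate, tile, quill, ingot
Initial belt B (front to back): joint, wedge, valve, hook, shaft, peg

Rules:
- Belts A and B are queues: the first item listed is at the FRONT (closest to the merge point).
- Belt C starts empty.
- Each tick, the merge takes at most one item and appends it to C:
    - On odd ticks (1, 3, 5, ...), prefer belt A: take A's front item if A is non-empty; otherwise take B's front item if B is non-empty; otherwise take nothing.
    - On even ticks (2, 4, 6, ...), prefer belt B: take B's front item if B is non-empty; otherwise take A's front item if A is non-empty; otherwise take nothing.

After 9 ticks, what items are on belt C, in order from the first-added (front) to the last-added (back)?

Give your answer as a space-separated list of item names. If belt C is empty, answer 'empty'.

Tick 1: prefer A, take spool from A; A=[crate,tile,quill,ingot] B=[joint,wedge,valve,hook,shaft,peg] C=[spool]
Tick 2: prefer B, take joint from B; A=[crate,tile,quill,ingot] B=[wedge,valve,hook,shaft,peg] C=[spool,joint]
Tick 3: prefer A, take crate from A; A=[tile,quill,ingot] B=[wedge,valve,hook,shaft,peg] C=[spool,joint,crate]
Tick 4: prefer B, take wedge from B; A=[tile,quill,ingot] B=[valve,hook,shaft,peg] C=[spool,joint,crate,wedge]
Tick 5: prefer A, take tile from A; A=[quill,ingot] B=[valve,hook,shaft,peg] C=[spool,joint,crate,wedge,tile]
Tick 6: prefer B, take valve from B; A=[quill,ingot] B=[hook,shaft,peg] C=[spool,joint,crate,wedge,tile,valve]
Tick 7: prefer A, take quill from A; A=[ingot] B=[hook,shaft,peg] C=[spool,joint,crate,wedge,tile,valve,quill]
Tick 8: prefer B, take hook from B; A=[ingot] B=[shaft,peg] C=[spool,joint,crate,wedge,tile,valve,quill,hook]
Tick 9: prefer A, take ingot from A; A=[-] B=[shaft,peg] C=[spool,joint,crate,wedge,tile,valve,quill,hook,ingot]

Answer: spool joint crate wedge tile valve quill hook ingot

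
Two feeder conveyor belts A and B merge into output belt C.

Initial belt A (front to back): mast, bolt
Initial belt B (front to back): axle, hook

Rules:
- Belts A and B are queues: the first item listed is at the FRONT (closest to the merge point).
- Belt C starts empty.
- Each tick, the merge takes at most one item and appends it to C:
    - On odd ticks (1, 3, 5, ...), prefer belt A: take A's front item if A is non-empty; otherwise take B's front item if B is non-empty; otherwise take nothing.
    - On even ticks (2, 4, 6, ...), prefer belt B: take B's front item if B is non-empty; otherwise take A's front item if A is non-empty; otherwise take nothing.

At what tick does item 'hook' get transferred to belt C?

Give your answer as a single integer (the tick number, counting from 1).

Answer: 4

Derivation:
Tick 1: prefer A, take mast from A; A=[bolt] B=[axle,hook] C=[mast]
Tick 2: prefer B, take axle from B; A=[bolt] B=[hook] C=[mast,axle]
Tick 3: prefer A, take bolt from A; A=[-] B=[hook] C=[mast,axle,bolt]
Tick 4: prefer B, take hook from B; A=[-] B=[-] C=[mast,axle,bolt,hook]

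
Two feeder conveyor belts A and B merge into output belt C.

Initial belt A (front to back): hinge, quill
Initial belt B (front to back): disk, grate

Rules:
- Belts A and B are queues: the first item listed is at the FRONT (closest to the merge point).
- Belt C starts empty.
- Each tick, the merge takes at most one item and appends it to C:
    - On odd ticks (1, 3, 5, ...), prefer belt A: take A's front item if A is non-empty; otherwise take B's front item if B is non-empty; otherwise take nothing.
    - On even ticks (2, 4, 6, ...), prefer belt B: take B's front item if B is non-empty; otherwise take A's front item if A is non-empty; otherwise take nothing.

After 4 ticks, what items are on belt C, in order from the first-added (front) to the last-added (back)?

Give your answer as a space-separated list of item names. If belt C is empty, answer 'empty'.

Tick 1: prefer A, take hinge from A; A=[quill] B=[disk,grate] C=[hinge]
Tick 2: prefer B, take disk from B; A=[quill] B=[grate] C=[hinge,disk]
Tick 3: prefer A, take quill from A; A=[-] B=[grate] C=[hinge,disk,quill]
Tick 4: prefer B, take grate from B; A=[-] B=[-] C=[hinge,disk,quill,grate]

Answer: hinge disk quill grate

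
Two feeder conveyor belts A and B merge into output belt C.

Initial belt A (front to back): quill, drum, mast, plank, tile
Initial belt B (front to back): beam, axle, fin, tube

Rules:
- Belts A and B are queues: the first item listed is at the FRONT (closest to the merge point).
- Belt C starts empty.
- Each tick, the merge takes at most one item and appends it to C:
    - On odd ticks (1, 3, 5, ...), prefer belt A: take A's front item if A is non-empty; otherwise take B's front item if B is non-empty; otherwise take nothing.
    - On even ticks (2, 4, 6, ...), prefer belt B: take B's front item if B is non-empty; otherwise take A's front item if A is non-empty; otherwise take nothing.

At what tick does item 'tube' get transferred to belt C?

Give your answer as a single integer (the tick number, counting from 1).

Answer: 8

Derivation:
Tick 1: prefer A, take quill from A; A=[drum,mast,plank,tile] B=[beam,axle,fin,tube] C=[quill]
Tick 2: prefer B, take beam from B; A=[drum,mast,plank,tile] B=[axle,fin,tube] C=[quill,beam]
Tick 3: prefer A, take drum from A; A=[mast,plank,tile] B=[axle,fin,tube] C=[quill,beam,drum]
Tick 4: prefer B, take axle from B; A=[mast,plank,tile] B=[fin,tube] C=[quill,beam,drum,axle]
Tick 5: prefer A, take mast from A; A=[plank,tile] B=[fin,tube] C=[quill,beam,drum,axle,mast]
Tick 6: prefer B, take fin from B; A=[plank,tile] B=[tube] C=[quill,beam,drum,axle,mast,fin]
Tick 7: prefer A, take plank from A; A=[tile] B=[tube] C=[quill,beam,drum,axle,mast,fin,plank]
Tick 8: prefer B, take tube from B; A=[tile] B=[-] C=[quill,beam,drum,axle,mast,fin,plank,tube]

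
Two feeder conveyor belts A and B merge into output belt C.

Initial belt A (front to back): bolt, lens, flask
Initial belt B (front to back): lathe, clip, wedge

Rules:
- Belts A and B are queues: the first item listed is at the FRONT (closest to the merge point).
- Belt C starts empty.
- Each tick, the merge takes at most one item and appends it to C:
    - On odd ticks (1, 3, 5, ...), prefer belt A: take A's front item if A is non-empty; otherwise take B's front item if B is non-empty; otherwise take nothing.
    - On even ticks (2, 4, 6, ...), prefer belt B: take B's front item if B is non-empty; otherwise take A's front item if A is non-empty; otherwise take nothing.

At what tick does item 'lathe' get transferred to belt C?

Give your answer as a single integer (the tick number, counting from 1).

Tick 1: prefer A, take bolt from A; A=[lens,flask] B=[lathe,clip,wedge] C=[bolt]
Tick 2: prefer B, take lathe from B; A=[lens,flask] B=[clip,wedge] C=[bolt,lathe]

Answer: 2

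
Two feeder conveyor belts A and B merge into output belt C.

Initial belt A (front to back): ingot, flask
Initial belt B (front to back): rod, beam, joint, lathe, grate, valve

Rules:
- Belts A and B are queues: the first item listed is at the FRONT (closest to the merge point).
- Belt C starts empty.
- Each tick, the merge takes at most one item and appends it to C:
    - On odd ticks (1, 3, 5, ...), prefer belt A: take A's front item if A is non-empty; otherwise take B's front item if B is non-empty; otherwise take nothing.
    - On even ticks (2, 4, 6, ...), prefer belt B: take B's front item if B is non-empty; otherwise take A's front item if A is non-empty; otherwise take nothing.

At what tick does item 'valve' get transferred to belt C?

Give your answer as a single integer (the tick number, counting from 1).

Tick 1: prefer A, take ingot from A; A=[flask] B=[rod,beam,joint,lathe,grate,valve] C=[ingot]
Tick 2: prefer B, take rod from B; A=[flask] B=[beam,joint,lathe,grate,valve] C=[ingot,rod]
Tick 3: prefer A, take flask from A; A=[-] B=[beam,joint,lathe,grate,valve] C=[ingot,rod,flask]
Tick 4: prefer B, take beam from B; A=[-] B=[joint,lathe,grate,valve] C=[ingot,rod,flask,beam]
Tick 5: prefer A, take joint from B; A=[-] B=[lathe,grate,valve] C=[ingot,rod,flask,beam,joint]
Tick 6: prefer B, take lathe from B; A=[-] B=[grate,valve] C=[ingot,rod,flask,beam,joint,lathe]
Tick 7: prefer A, take grate from B; A=[-] B=[valve] C=[ingot,rod,flask,beam,joint,lathe,grate]
Tick 8: prefer B, take valve from B; A=[-] B=[-] C=[ingot,rod,flask,beam,joint,lathe,grate,valve]

Answer: 8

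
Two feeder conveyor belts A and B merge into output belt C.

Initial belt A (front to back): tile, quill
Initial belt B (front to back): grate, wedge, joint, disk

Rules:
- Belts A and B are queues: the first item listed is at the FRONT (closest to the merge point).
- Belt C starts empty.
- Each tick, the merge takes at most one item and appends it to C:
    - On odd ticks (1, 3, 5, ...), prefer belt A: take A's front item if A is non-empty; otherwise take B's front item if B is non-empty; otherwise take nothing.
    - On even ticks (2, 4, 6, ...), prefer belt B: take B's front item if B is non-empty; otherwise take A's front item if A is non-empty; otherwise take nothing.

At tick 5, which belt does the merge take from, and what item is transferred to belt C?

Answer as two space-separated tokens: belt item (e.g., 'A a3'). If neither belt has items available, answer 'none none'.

Answer: B joint

Derivation:
Tick 1: prefer A, take tile from A; A=[quill] B=[grate,wedge,joint,disk] C=[tile]
Tick 2: prefer B, take grate from B; A=[quill] B=[wedge,joint,disk] C=[tile,grate]
Tick 3: prefer A, take quill from A; A=[-] B=[wedge,joint,disk] C=[tile,grate,quill]
Tick 4: prefer B, take wedge from B; A=[-] B=[joint,disk] C=[tile,grate,quill,wedge]
Tick 5: prefer A, take joint from B; A=[-] B=[disk] C=[tile,grate,quill,wedge,joint]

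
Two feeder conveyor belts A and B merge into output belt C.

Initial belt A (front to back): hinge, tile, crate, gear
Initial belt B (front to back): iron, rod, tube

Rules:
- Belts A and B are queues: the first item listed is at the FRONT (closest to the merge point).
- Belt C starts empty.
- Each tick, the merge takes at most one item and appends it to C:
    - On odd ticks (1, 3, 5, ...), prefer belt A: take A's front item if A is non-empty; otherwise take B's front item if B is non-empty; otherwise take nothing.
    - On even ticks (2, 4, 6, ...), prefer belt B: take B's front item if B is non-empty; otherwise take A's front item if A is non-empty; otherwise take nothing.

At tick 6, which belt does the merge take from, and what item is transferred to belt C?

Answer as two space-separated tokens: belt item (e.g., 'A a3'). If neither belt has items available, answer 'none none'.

Answer: B tube

Derivation:
Tick 1: prefer A, take hinge from A; A=[tile,crate,gear] B=[iron,rod,tube] C=[hinge]
Tick 2: prefer B, take iron from B; A=[tile,crate,gear] B=[rod,tube] C=[hinge,iron]
Tick 3: prefer A, take tile from A; A=[crate,gear] B=[rod,tube] C=[hinge,iron,tile]
Tick 4: prefer B, take rod from B; A=[crate,gear] B=[tube] C=[hinge,iron,tile,rod]
Tick 5: prefer A, take crate from A; A=[gear] B=[tube] C=[hinge,iron,tile,rod,crate]
Tick 6: prefer B, take tube from B; A=[gear] B=[-] C=[hinge,iron,tile,rod,crate,tube]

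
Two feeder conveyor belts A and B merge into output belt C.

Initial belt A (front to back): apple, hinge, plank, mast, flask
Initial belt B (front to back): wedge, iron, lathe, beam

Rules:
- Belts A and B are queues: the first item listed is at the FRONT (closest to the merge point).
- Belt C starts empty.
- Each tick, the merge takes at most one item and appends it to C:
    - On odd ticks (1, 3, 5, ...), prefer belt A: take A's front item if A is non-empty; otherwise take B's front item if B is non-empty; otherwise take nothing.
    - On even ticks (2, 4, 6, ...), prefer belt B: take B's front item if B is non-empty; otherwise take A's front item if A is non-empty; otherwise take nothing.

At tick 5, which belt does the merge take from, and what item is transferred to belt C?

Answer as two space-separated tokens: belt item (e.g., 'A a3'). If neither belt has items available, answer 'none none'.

Tick 1: prefer A, take apple from A; A=[hinge,plank,mast,flask] B=[wedge,iron,lathe,beam] C=[apple]
Tick 2: prefer B, take wedge from B; A=[hinge,plank,mast,flask] B=[iron,lathe,beam] C=[apple,wedge]
Tick 3: prefer A, take hinge from A; A=[plank,mast,flask] B=[iron,lathe,beam] C=[apple,wedge,hinge]
Tick 4: prefer B, take iron from B; A=[plank,mast,flask] B=[lathe,beam] C=[apple,wedge,hinge,iron]
Tick 5: prefer A, take plank from A; A=[mast,flask] B=[lathe,beam] C=[apple,wedge,hinge,iron,plank]

Answer: A plank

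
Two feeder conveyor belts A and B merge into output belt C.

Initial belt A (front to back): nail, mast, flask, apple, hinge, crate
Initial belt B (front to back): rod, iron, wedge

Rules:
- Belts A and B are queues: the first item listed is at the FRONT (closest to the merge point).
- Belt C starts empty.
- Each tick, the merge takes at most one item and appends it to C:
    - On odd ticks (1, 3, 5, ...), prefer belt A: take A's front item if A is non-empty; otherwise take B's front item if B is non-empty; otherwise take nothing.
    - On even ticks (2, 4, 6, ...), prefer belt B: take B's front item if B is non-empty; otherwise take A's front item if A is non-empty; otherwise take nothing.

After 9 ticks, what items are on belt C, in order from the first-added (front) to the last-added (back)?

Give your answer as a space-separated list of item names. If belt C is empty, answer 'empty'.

Tick 1: prefer A, take nail from A; A=[mast,flask,apple,hinge,crate] B=[rod,iron,wedge] C=[nail]
Tick 2: prefer B, take rod from B; A=[mast,flask,apple,hinge,crate] B=[iron,wedge] C=[nail,rod]
Tick 3: prefer A, take mast from A; A=[flask,apple,hinge,crate] B=[iron,wedge] C=[nail,rod,mast]
Tick 4: prefer B, take iron from B; A=[flask,apple,hinge,crate] B=[wedge] C=[nail,rod,mast,iron]
Tick 5: prefer A, take flask from A; A=[apple,hinge,crate] B=[wedge] C=[nail,rod,mast,iron,flask]
Tick 6: prefer B, take wedge from B; A=[apple,hinge,crate] B=[-] C=[nail,rod,mast,iron,flask,wedge]
Tick 7: prefer A, take apple from A; A=[hinge,crate] B=[-] C=[nail,rod,mast,iron,flask,wedge,apple]
Tick 8: prefer B, take hinge from A; A=[crate] B=[-] C=[nail,rod,mast,iron,flask,wedge,apple,hinge]
Tick 9: prefer A, take crate from A; A=[-] B=[-] C=[nail,rod,mast,iron,flask,wedge,apple,hinge,crate]

Answer: nail rod mast iron flask wedge apple hinge crate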